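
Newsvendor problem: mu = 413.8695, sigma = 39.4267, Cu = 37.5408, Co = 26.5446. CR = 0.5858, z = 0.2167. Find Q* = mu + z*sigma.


CR = Cu/(Cu+Co) = 37.5408/(37.5408+26.5446) = 0.5858
z = 0.2167
Q* = 413.8695 + 0.2167 * 39.4267 = 422.4133

422.4133 units


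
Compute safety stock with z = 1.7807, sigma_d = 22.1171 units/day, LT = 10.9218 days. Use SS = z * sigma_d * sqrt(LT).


sqrt(LT) = sqrt(10.9218) = 3.3048
SS = 1.7807 * 22.1171 * 3.3048 = 130.1566

130.1566 units


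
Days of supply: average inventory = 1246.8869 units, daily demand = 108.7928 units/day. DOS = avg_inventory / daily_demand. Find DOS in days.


DOS = 1246.8869 / 108.7928 = 11.4611

11.4611 days


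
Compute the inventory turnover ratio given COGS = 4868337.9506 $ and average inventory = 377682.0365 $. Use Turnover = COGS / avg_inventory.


Turnover = 4868337.9506 / 377682.0365 = 12.8900

12.8900


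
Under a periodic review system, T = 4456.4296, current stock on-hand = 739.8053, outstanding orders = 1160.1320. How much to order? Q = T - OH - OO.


Inventory position = OH + OO = 739.8053 + 1160.1320 = 1899.9373
Q = 4456.4296 - 1899.9373 = 2556.4923

2556.4923 units


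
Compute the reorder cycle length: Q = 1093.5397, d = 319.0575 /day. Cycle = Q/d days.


Cycle = 1093.5397 / 319.0575 = 3.4274

3.4274 days


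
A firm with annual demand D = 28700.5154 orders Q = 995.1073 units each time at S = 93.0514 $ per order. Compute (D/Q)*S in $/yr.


Number of orders = D/Q = 28.8416
Cost = 28.8416 * 93.0514 = 2683.7539

2683.7539 $/yr


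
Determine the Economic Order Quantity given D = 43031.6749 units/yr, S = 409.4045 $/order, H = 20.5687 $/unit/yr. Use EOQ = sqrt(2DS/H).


2*D*S = 2 * 43031.6749 * 409.4045 = 35234722.6932
2*D*S/H = 1713026.2337
EOQ = sqrt(1713026.2337) = 1308.8263

1308.8263 units


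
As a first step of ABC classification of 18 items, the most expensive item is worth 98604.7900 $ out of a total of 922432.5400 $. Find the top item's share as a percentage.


Top item = 98604.7900
Total = 922432.5400
Percentage = 98604.7900 / 922432.5400 * 100 = 10.6896

10.6896%


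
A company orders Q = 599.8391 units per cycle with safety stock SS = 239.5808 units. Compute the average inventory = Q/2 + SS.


Q/2 = 299.9196
Avg = 299.9196 + 239.5808 = 539.5004

539.5004 units


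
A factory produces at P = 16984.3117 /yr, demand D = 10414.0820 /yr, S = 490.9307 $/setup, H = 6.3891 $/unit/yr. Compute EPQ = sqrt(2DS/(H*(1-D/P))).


1 - D/P = 1 - 0.6132 = 0.3868
H*(1-D/P) = 2.4716
2DS = 10225185.1322
EPQ = sqrt(4137127.3789) = 2033.9930

2033.9930 units


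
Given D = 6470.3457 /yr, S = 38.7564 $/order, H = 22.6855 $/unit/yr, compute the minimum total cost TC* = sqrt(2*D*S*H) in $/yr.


2*D*S*H = 11377563.4445
TC* = sqrt(11377563.4445) = 3373.0644

3373.0644 $/yr


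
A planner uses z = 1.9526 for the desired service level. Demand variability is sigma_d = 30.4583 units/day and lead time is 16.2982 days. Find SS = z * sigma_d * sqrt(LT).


sqrt(LT) = sqrt(16.2982) = 4.0371
SS = 1.9526 * 30.4583 * 4.0371 = 240.0981

240.0981 units


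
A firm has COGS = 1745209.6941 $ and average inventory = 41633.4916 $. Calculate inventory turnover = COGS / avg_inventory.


Turnover = 1745209.6941 / 41633.4916 = 41.9184

41.9184


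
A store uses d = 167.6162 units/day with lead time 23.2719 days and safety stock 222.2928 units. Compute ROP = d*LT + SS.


d*LT = 167.6162 * 23.2719 = 3900.7474
ROP = 3900.7474 + 222.2928 = 4123.0402

4123.0402 units


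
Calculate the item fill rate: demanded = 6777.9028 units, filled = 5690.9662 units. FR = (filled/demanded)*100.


FR = 5690.9662 / 6777.9028 * 100 = 83.9635

83.9635%


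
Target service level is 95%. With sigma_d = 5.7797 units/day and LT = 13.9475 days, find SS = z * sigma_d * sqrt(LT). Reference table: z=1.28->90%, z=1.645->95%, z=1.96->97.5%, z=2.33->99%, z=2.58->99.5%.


From the table, SL = 95% corresponds to z = 1.645
sqrt(LT) = sqrt(13.9475) = 3.7346
SS = 1.645 * 5.7797 * 3.7346 = 35.5074

35.5074 units


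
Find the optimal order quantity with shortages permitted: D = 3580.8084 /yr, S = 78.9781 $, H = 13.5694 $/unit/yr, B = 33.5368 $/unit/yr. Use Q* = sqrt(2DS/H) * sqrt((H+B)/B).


sqrt(2DS/H) = 204.1637
sqrt((H+B)/B) = 1.1852
Q* = 204.1637 * 1.1852 = 241.9674

241.9674 units


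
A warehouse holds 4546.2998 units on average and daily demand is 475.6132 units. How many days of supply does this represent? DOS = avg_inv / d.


DOS = 4546.2998 / 475.6132 = 9.5588

9.5588 days


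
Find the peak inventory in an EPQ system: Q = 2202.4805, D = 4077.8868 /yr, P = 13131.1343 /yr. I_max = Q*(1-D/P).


D/P = 0.3106
1 - D/P = 0.6894
I_max = 2202.4805 * 0.6894 = 1518.4980

1518.4980 units


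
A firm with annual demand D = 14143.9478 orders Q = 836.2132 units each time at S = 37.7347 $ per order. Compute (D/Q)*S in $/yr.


Number of orders = D/Q = 16.9143
Cost = 16.9143 * 37.7347 = 638.2554

638.2554 $/yr


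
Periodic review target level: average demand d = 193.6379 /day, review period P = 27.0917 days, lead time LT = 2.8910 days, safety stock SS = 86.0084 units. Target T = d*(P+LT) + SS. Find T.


P + LT = 29.9827
d*(P+LT) = 193.6379 * 29.9827 = 5805.7871
T = 5805.7871 + 86.0084 = 5891.7955

5891.7955 units


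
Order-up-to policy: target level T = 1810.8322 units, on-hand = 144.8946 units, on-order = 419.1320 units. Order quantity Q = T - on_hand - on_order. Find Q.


Inventory position = OH + OO = 144.8946 + 419.1320 = 564.0266
Q = 1810.8322 - 564.0266 = 1246.8056

1246.8056 units


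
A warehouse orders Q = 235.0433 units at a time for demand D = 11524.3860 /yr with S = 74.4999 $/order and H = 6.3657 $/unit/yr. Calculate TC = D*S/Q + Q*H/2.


Ordering cost = D*S/Q = 3652.7976
Holding cost = Q*H/2 = 748.1076
TC = 3652.7976 + 748.1076 = 4400.9052

4400.9052 $/yr


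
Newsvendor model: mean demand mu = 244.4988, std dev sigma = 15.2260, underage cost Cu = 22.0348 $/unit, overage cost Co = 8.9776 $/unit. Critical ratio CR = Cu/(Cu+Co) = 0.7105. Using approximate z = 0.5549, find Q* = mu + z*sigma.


CR = Cu/(Cu+Co) = 22.0348/(22.0348+8.9776) = 0.7105
z = 0.5549
Q* = 244.4988 + 0.5549 * 15.2260 = 252.9477

252.9477 units


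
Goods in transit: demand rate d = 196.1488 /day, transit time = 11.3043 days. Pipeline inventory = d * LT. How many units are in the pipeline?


Pipeline = 196.1488 * 11.3043 = 2217.3249

2217.3249 units


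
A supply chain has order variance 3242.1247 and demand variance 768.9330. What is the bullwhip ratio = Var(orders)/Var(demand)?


BW = 3242.1247 / 768.9330 = 4.2164

4.2164


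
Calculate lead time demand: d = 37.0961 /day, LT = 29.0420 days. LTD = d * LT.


LTD = 37.0961 * 29.0420 = 1077.3449

1077.3449 units


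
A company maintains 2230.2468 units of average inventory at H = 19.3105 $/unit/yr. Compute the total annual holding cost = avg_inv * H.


Cost = 2230.2468 * 19.3105 = 43067.1808

43067.1808 $/yr


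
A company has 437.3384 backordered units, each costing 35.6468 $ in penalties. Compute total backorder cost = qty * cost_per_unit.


Total = 437.3384 * 35.6468 = 15589.7145

15589.7145 $


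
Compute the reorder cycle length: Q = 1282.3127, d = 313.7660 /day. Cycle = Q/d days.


Cycle = 1282.3127 / 313.7660 = 4.0868

4.0868 days


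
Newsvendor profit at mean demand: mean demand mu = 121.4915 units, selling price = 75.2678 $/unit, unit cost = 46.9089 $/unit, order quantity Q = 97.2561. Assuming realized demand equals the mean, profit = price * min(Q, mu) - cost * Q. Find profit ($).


Sales at mu = min(97.2561, 121.4915) = 97.2561
Revenue = 75.2678 * 97.2561 = 7320.2527
Total cost = 46.9089 * 97.2561 = 4562.1767
Profit = 7320.2527 - 4562.1767 = 2758.0760

2758.0760 $


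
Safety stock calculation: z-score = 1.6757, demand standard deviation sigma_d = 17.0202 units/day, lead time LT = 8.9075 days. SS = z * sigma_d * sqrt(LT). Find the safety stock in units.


sqrt(LT) = sqrt(8.9075) = 2.9845
SS = 1.6757 * 17.0202 * 2.9845 = 85.1214

85.1214 units


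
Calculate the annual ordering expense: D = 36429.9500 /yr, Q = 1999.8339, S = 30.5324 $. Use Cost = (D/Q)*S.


Number of orders = D/Q = 18.2165
Cost = 18.2165 * 30.5324 = 556.1931

556.1931 $/yr


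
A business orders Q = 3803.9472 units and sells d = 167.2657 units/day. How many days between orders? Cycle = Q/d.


Cycle = 3803.9472 / 167.2657 = 22.7419

22.7419 days


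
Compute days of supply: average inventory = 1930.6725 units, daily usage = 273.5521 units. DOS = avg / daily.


DOS = 1930.6725 / 273.5521 = 7.0578

7.0578 days


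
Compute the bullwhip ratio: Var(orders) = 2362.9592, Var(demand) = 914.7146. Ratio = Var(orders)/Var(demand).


BW = 2362.9592 / 914.7146 = 2.5833

2.5833


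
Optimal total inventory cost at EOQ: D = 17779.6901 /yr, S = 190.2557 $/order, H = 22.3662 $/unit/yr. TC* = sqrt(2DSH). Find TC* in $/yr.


2*D*S*H = 151315725.2147
TC* = sqrt(151315725.2147) = 12301.0457

12301.0457 $/yr


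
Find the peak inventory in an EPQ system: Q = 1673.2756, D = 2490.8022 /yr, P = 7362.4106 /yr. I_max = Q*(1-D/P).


D/P = 0.3383
1 - D/P = 0.6617
I_max = 1673.2756 * 0.6617 = 1107.1840

1107.1840 units


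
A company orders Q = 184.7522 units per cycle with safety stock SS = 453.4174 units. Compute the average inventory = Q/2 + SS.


Q/2 = 92.3761
Avg = 92.3761 + 453.4174 = 545.7935

545.7935 units


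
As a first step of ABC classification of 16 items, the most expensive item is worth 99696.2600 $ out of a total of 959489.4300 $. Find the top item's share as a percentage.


Top item = 99696.2600
Total = 959489.4300
Percentage = 99696.2600 / 959489.4300 * 100 = 10.3906

10.3906%


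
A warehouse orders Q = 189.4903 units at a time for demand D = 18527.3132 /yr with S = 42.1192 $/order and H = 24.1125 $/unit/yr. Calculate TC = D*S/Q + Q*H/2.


Ordering cost = D*S/Q = 4118.1824
Holding cost = Q*H/2 = 2284.5424
TC = 4118.1824 + 2284.5424 = 6402.7248

6402.7248 $/yr


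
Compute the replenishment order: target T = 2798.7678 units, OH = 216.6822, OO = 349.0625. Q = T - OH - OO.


Inventory position = OH + OO = 216.6822 + 349.0625 = 565.7447
Q = 2798.7678 - 565.7447 = 2233.0231

2233.0231 units


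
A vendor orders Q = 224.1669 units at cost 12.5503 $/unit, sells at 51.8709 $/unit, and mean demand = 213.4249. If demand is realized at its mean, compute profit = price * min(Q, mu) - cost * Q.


Sales at mu = min(224.1669, 213.4249) = 213.4249
Revenue = 51.8709 * 213.4249 = 11070.5416
Total cost = 12.5503 * 224.1669 = 2813.3618
Profit = 11070.5416 - 2813.3618 = 8257.1798

8257.1798 $


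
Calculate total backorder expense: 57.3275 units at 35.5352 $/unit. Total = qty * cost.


Total = 57.3275 * 35.5352 = 2037.1442

2037.1442 $


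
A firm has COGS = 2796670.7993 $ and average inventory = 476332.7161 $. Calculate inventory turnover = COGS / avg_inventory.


Turnover = 2796670.7993 / 476332.7161 = 5.8713

5.8713


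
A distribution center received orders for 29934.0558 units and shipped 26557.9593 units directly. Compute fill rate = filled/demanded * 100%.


FR = 26557.9593 / 29934.0558 * 100 = 88.7216

88.7216%


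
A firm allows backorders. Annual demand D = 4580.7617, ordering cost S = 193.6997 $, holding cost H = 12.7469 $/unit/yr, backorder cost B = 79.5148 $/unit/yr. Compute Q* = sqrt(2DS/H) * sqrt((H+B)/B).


sqrt(2DS/H) = 373.1179
sqrt((H+B)/B) = 1.0772
Q* = 373.1179 * 1.0772 = 401.9137

401.9137 units


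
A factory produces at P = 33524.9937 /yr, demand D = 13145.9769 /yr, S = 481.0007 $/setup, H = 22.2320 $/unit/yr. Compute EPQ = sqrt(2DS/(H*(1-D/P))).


1 - D/P = 1 - 0.3921 = 0.6079
H*(1-D/P) = 13.5143
2DS = 12646448.1822
EPQ = sqrt(935783.7787) = 967.3592

967.3592 units


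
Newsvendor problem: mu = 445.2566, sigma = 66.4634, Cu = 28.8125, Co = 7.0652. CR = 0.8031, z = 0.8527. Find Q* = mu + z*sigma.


CR = Cu/(Cu+Co) = 28.8125/(28.8125+7.0652) = 0.8031
z = 0.8527
Q* = 445.2566 + 0.8527 * 66.4634 = 501.9299

501.9299 units


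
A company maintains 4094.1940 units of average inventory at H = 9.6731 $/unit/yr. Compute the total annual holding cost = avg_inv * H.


Cost = 4094.1940 * 9.6731 = 39603.5480

39603.5480 $/yr


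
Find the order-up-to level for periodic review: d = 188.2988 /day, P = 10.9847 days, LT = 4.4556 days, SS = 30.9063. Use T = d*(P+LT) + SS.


P + LT = 15.4403
d*(P+LT) = 188.2988 * 15.4403 = 2907.3900
T = 2907.3900 + 30.9063 = 2938.2963

2938.2963 units


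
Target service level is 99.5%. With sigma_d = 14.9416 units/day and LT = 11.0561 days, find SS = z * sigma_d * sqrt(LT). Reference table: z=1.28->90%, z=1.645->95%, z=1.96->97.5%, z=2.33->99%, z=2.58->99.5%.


From the table, SL = 99.5% corresponds to z = 2.58
sqrt(LT) = sqrt(11.0561) = 3.3251
SS = 2.58 * 14.9416 * 3.3251 = 128.1793

128.1793 units


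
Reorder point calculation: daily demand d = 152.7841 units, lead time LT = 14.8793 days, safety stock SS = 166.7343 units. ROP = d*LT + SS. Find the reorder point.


d*LT = 152.7841 * 14.8793 = 2273.3205
ROP = 2273.3205 + 166.7343 = 2440.0548

2440.0548 units


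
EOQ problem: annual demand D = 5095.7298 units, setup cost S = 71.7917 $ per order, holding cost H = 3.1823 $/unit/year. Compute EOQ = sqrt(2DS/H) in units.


2*D*S = 2 * 5095.7298 * 71.7917 = 731662.2102
2*D*S/H = 229916.1645
EOQ = sqrt(229916.1645) = 479.4957

479.4957 units


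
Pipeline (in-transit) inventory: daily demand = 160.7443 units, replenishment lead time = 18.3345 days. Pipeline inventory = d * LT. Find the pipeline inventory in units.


Pipeline = 160.7443 * 18.3345 = 2947.1664

2947.1664 units


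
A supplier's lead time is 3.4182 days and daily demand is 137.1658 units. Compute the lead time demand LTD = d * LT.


LTD = 137.1658 * 3.4182 = 468.8601

468.8601 units


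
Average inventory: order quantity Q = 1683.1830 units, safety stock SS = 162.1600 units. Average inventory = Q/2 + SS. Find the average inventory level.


Q/2 = 841.5915
Avg = 841.5915 + 162.1600 = 1003.7515

1003.7515 units


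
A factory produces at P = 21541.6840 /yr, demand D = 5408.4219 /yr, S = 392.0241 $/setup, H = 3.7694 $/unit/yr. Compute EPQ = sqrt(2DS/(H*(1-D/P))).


1 - D/P = 1 - 0.2511 = 0.7489
H*(1-D/P) = 2.8230
2DS = 4240463.4555
EPQ = sqrt(1502099.0105) = 1225.6015

1225.6015 units


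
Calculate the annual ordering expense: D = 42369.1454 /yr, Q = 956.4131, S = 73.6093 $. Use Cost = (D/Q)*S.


Number of orders = D/Q = 44.3000
Cost = 44.3000 * 73.6093 = 3260.8955

3260.8955 $/yr


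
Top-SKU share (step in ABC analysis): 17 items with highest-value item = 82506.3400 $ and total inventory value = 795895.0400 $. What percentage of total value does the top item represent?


Top item = 82506.3400
Total = 795895.0400
Percentage = 82506.3400 / 795895.0400 * 100 = 10.3665

10.3665%


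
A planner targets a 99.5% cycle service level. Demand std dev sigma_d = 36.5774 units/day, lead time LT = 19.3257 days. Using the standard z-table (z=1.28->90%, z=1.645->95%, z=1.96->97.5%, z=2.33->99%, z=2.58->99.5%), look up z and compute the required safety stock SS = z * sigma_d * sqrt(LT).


From the table, SL = 99.5% corresponds to z = 2.58
sqrt(LT) = sqrt(19.3257) = 4.3961
SS = 2.58 * 36.5774 * 4.3961 = 414.8587

414.8587 units


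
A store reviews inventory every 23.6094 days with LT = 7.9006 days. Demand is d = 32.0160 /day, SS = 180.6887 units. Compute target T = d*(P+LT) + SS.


P + LT = 31.5100
d*(P+LT) = 32.0160 * 31.5100 = 1008.8242
T = 1008.8242 + 180.6887 = 1189.5129

1189.5129 units


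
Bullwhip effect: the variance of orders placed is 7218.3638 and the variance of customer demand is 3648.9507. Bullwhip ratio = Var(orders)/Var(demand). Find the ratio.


BW = 7218.3638 / 3648.9507 = 1.9782

1.9782


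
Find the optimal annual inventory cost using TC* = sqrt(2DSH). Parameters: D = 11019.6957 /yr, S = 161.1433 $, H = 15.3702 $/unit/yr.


2*D*S*H = 54587269.2991
TC* = sqrt(54587269.2991) = 7388.3198

7388.3198 $/yr


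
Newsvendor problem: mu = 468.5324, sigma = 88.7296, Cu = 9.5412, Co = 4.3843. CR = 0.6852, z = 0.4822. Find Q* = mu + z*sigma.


CR = Cu/(Cu+Co) = 9.5412/(9.5412+4.3843) = 0.6852
z = 0.4822
Q* = 468.5324 + 0.4822 * 88.7296 = 511.3178

511.3178 units


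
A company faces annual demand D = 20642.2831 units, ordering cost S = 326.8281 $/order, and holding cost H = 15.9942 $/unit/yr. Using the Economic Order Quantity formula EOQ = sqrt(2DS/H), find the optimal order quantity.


2*D*S = 2 * 20642.2831 * 326.8281 = 13492956.3305
2*D*S/H = 843615.5813
EOQ = sqrt(843615.5813) = 918.4855

918.4855 units


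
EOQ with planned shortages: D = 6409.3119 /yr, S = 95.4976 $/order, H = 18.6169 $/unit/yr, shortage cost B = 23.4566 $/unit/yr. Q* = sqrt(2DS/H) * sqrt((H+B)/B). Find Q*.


sqrt(2DS/H) = 256.4267
sqrt((H+B)/B) = 1.3393
Q* = 256.4267 * 1.3393 = 343.4275

343.4275 units


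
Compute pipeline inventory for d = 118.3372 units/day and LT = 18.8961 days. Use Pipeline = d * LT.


Pipeline = 118.3372 * 18.8961 = 2236.1116

2236.1116 units


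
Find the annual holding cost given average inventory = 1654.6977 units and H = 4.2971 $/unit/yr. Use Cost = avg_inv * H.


Cost = 1654.6977 * 4.2971 = 7110.4015

7110.4015 $/yr


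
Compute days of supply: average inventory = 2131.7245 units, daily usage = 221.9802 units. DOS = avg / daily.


DOS = 2131.7245 / 221.9802 = 9.6032

9.6032 days


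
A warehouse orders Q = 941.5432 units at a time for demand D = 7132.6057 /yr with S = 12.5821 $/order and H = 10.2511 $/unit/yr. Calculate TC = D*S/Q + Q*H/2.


Ordering cost = D*S/Q = 95.3150
Holding cost = Q*H/2 = 4825.9267
TC = 95.3150 + 4825.9267 = 4921.2417

4921.2417 $/yr


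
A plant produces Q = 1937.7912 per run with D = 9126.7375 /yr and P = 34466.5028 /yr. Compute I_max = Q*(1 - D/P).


D/P = 0.2648
1 - D/P = 0.7352
I_max = 1937.7912 * 0.7352 = 1424.6637

1424.6637 units


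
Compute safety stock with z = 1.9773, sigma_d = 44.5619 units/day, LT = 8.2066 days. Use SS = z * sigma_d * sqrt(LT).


sqrt(LT) = sqrt(8.2066) = 2.8647
SS = 1.9773 * 44.5619 * 2.8647 = 252.4166

252.4166 units


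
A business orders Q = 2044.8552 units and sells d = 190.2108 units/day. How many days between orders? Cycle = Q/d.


Cycle = 2044.8552 / 190.2108 = 10.7505

10.7505 days


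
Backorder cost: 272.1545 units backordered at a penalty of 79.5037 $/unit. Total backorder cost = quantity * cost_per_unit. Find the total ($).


Total = 272.1545 * 79.5037 = 21637.2897

21637.2897 $


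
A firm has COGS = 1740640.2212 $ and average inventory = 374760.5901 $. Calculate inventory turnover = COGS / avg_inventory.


Turnover = 1740640.2212 / 374760.5901 = 4.6447

4.6447


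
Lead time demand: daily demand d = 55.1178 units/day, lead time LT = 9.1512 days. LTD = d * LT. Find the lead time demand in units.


LTD = 55.1178 * 9.1512 = 504.3940

504.3940 units


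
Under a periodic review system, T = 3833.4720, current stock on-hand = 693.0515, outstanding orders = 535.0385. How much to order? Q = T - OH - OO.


Inventory position = OH + OO = 693.0515 + 535.0385 = 1228.0900
Q = 3833.4720 - 1228.0900 = 2605.3820

2605.3820 units


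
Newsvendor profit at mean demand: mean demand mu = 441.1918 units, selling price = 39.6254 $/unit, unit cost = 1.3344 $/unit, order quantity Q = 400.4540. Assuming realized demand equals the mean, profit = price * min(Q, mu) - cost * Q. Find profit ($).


Sales at mu = min(400.4540, 441.1918) = 400.4540
Revenue = 39.6254 * 400.4540 = 15868.1499
Total cost = 1.3344 * 400.4540 = 534.3658
Profit = 15868.1499 - 534.3658 = 15333.7841

15333.7841 $


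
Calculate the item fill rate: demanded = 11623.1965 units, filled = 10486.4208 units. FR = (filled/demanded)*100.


FR = 10486.4208 / 11623.1965 * 100 = 90.2198

90.2198%


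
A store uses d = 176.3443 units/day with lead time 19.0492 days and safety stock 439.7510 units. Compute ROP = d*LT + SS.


d*LT = 176.3443 * 19.0492 = 3359.2178
ROP = 3359.2178 + 439.7510 = 3798.9688

3798.9688 units


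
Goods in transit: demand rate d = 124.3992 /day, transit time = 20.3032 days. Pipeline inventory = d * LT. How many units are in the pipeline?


Pipeline = 124.3992 * 20.3032 = 2525.7018

2525.7018 units


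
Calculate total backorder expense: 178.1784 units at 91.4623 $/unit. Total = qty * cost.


Total = 178.1784 * 91.4623 = 16296.6063

16296.6063 $


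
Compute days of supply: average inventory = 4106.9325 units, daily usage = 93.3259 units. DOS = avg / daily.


DOS = 4106.9325 / 93.3259 = 44.0064

44.0064 days


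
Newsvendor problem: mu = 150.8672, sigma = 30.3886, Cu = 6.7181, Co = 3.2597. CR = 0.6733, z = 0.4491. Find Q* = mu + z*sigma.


CR = Cu/(Cu+Co) = 6.7181/(6.7181+3.2597) = 0.6733
z = 0.4491
Q* = 150.8672 + 0.4491 * 30.3886 = 164.5147

164.5147 units


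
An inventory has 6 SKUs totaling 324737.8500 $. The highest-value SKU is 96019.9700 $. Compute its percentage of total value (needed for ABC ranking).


Top item = 96019.9700
Total = 324737.8500
Percentage = 96019.9700 / 324737.8500 * 100 = 29.5685

29.5685%


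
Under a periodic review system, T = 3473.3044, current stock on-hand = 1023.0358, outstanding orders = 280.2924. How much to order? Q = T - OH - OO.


Inventory position = OH + OO = 1023.0358 + 280.2924 = 1303.3282
Q = 3473.3044 - 1303.3282 = 2169.9762

2169.9762 units


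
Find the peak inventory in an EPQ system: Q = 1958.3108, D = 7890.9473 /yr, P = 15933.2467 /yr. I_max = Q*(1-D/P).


D/P = 0.4953
1 - D/P = 0.5047
I_max = 1958.3108 * 0.5047 = 988.4565

988.4565 units


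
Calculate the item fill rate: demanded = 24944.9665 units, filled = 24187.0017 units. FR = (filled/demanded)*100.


FR = 24187.0017 / 24944.9665 * 100 = 96.9615

96.9615%


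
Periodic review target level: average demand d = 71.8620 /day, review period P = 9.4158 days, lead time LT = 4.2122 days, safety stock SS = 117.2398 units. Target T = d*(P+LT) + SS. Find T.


P + LT = 13.6280
d*(P+LT) = 71.8620 * 13.6280 = 979.3353
T = 979.3353 + 117.2398 = 1096.5751

1096.5751 units


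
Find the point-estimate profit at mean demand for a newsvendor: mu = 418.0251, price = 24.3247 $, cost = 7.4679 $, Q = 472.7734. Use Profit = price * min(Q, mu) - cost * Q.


Sales at mu = min(472.7734, 418.0251) = 418.0251
Revenue = 24.3247 * 418.0251 = 10168.3351
Total cost = 7.4679 * 472.7734 = 3530.6245
Profit = 10168.3351 - 3530.6245 = 6637.7107

6637.7107 $


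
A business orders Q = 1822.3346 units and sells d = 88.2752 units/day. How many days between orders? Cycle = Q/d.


Cycle = 1822.3346 / 88.2752 = 20.6438

20.6438 days


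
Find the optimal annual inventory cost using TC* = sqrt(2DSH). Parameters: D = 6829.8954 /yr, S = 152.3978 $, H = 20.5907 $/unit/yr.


2*D*S*H = 42864114.5522
TC* = sqrt(42864114.5522) = 6547.0692

6547.0692 $/yr


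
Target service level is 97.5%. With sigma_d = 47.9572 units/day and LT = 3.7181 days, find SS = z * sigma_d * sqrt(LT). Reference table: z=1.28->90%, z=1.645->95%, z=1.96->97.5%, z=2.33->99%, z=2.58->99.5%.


From the table, SL = 97.5% corresponds to z = 1.96
sqrt(LT) = sqrt(3.7181) = 1.9282
SS = 1.96 * 47.9572 * 1.9282 = 181.2468

181.2468 units


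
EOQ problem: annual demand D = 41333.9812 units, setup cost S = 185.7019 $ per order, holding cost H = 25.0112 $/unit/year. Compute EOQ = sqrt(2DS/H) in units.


2*D*S = 2 * 41333.9812 * 185.7019 = 15351597.6868
2*D*S/H = 613788.9300
EOQ = sqrt(613788.9300) = 783.4468

783.4468 units


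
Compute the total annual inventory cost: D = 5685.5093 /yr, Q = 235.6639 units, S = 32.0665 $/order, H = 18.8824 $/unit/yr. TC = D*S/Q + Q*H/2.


Ordering cost = D*S/Q = 773.6203
Holding cost = Q*H/2 = 2224.9500
TC = 773.6203 + 2224.9500 = 2998.5703

2998.5703 $/yr


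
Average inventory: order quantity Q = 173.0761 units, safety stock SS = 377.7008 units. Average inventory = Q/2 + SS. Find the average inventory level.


Q/2 = 86.5380
Avg = 86.5380 + 377.7008 = 464.2389

464.2389 units


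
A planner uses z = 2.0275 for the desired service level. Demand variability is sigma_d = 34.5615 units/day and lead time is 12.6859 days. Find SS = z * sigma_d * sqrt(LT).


sqrt(LT) = sqrt(12.6859) = 3.5617
SS = 2.0275 * 34.5615 * 3.5617 = 249.5825

249.5825 units


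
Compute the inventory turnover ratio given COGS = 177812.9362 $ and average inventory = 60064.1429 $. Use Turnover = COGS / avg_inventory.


Turnover = 177812.9362 / 60064.1429 = 2.9604

2.9604


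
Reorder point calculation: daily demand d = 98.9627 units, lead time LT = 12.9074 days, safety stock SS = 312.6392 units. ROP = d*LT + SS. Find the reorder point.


d*LT = 98.9627 * 12.9074 = 1277.3512
ROP = 1277.3512 + 312.6392 = 1589.9904

1589.9904 units


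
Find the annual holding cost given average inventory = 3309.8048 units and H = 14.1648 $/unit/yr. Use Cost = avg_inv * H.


Cost = 3309.8048 * 14.1648 = 46882.7230

46882.7230 $/yr


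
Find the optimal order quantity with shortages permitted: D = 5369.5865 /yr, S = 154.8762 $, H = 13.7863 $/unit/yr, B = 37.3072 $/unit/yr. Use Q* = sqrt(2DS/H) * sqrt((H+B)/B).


sqrt(2DS/H) = 347.3393
sqrt((H+B)/B) = 1.1703
Q* = 347.3393 * 1.1703 = 406.4811

406.4811 units


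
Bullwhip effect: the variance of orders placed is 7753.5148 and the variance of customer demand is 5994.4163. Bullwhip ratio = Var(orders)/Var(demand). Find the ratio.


BW = 7753.5148 / 5994.4163 = 1.2935

1.2935


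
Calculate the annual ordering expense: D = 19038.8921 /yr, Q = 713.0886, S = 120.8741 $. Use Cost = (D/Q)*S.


Number of orders = D/Q = 26.6992
Cost = 26.6992 * 120.8741 = 3227.2413

3227.2413 $/yr


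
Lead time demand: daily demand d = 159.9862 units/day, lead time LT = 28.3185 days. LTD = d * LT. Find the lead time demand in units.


LTD = 159.9862 * 28.3185 = 4530.5692

4530.5692 units


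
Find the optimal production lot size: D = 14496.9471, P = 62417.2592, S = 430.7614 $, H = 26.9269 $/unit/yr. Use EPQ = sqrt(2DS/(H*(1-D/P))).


1 - D/P = 1 - 0.2323 = 0.7677
H*(1-D/P) = 20.6729
2DS = 12489450.4570
EPQ = sqrt(604146.1729) = 777.2684

777.2684 units


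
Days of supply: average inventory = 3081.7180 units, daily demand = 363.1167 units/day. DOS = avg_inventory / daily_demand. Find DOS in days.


DOS = 3081.7180 / 363.1167 = 8.4869

8.4869 days


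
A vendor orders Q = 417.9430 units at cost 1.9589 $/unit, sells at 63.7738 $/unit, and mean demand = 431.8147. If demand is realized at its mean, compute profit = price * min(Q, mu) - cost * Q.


Sales at mu = min(417.9430, 431.8147) = 417.9430
Revenue = 63.7738 * 417.9430 = 26653.8133
Total cost = 1.9589 * 417.9430 = 818.7085
Profit = 26653.8133 - 818.7085 = 25835.1048

25835.1048 $


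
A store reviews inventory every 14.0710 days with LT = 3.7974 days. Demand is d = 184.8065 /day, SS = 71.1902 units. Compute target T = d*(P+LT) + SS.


P + LT = 17.8684
d*(P+LT) = 184.8065 * 17.8684 = 3302.1965
T = 3302.1965 + 71.1902 = 3373.3867

3373.3867 units


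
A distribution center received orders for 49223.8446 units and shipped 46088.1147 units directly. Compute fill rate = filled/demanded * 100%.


FR = 46088.1147 / 49223.8446 * 100 = 93.6297

93.6297%


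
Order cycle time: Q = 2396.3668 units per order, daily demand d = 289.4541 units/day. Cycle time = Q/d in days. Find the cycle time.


Cycle = 2396.3668 / 289.4541 = 8.2789

8.2789 days


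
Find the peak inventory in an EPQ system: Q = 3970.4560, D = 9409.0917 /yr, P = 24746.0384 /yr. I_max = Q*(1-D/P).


D/P = 0.3802
1 - D/P = 0.6198
I_max = 3970.4560 * 0.6198 = 2460.7847

2460.7847 units


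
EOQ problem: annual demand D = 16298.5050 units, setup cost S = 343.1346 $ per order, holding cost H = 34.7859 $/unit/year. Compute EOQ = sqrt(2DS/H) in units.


2*D*S = 2 * 16298.5050 * 343.1346 = 11185161.9875
2*D*S/H = 321542.9811
EOQ = sqrt(321542.9811) = 567.0476

567.0476 units


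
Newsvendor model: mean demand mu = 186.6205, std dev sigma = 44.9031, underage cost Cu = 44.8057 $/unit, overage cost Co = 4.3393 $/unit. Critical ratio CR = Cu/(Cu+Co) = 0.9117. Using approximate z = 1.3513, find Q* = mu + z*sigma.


CR = Cu/(Cu+Co) = 44.8057/(44.8057+4.3393) = 0.9117
z = 1.3513
Q* = 186.6205 + 1.3513 * 44.9031 = 247.2981

247.2981 units


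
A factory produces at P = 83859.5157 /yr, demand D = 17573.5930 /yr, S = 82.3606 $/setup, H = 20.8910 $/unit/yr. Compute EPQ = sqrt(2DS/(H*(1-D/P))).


1 - D/P = 1 - 0.2096 = 0.7904
H*(1-D/P) = 16.5131
2DS = 2894743.3273
EPQ = sqrt(175299.9840) = 418.6884

418.6884 units


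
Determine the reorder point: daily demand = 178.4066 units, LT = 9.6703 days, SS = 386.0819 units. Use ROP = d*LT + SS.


d*LT = 178.4066 * 9.6703 = 1725.2453
ROP = 1725.2453 + 386.0819 = 2111.3272

2111.3272 units


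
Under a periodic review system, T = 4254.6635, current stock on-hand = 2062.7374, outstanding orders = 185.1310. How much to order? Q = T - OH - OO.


Inventory position = OH + OO = 2062.7374 + 185.1310 = 2247.8684
Q = 4254.6635 - 2247.8684 = 2006.7951

2006.7951 units


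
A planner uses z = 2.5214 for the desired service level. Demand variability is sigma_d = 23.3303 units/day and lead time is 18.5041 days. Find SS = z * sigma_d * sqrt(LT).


sqrt(LT) = sqrt(18.5041) = 4.3016
SS = 2.5214 * 23.3303 * 4.3016 = 253.0440

253.0440 units


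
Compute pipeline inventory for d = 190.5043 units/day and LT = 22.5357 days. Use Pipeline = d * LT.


Pipeline = 190.5043 * 22.5357 = 4293.1478

4293.1478 units


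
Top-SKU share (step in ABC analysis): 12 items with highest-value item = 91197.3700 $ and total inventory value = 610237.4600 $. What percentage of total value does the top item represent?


Top item = 91197.3700
Total = 610237.4600
Percentage = 91197.3700 / 610237.4600 * 100 = 14.9446

14.9446%


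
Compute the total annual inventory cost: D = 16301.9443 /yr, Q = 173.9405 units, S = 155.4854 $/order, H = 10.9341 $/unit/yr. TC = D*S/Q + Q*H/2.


Ordering cost = D*S/Q = 14572.3068
Holding cost = Q*H/2 = 950.9414
TC = 14572.3068 + 950.9414 = 15523.2482

15523.2482 $/yr


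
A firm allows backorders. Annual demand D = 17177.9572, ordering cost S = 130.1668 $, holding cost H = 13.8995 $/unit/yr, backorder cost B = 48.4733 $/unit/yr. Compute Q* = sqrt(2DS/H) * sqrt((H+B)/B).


sqrt(2DS/H) = 567.2197
sqrt((H+B)/B) = 1.1343
Q* = 567.2197 * 1.1343 = 643.4245

643.4245 units


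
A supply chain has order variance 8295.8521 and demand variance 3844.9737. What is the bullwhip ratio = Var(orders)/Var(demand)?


BW = 8295.8521 / 3844.9737 = 2.1576

2.1576


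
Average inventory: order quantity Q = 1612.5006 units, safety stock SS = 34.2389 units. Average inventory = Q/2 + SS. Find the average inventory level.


Q/2 = 806.2503
Avg = 806.2503 + 34.2389 = 840.4892

840.4892 units


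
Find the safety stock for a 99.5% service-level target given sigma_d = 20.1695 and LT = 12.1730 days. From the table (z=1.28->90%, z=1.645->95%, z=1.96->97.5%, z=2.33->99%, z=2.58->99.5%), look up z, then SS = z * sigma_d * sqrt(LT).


From the table, SL = 99.5% corresponds to z = 2.58
sqrt(LT) = sqrt(12.1730) = 3.4890
SS = 2.58 * 20.1695 * 3.4890 = 181.5573

181.5573 units


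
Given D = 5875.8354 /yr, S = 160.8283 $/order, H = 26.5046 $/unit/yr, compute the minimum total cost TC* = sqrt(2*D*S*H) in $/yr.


2*D*S*H = 50093726.7842
TC* = sqrt(50093726.7842) = 7077.6922

7077.6922 $/yr


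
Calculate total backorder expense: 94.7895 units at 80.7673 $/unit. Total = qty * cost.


Total = 94.7895 * 80.7673 = 7655.8920

7655.8920 $


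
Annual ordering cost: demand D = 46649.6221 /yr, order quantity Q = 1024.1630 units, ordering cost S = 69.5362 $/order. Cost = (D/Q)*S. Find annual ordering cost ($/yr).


Number of orders = D/Q = 45.5490
Cost = 45.5490 * 69.5362 = 3167.3058

3167.3058 $/yr


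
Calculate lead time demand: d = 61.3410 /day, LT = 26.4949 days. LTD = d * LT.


LTD = 61.3410 * 26.4949 = 1625.2237

1625.2237 units


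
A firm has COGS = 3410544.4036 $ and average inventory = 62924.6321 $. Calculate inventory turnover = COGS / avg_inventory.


Turnover = 3410544.4036 / 62924.6321 = 54.2005

54.2005


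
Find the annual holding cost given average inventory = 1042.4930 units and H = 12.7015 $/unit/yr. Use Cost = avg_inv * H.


Cost = 1042.4930 * 12.7015 = 13241.2248

13241.2248 $/yr


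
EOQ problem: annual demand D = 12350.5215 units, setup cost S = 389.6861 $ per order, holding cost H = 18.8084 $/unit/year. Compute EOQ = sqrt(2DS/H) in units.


2*D*S = 2 * 12350.5215 * 389.6861 = 9625653.1126
2*D*S/H = 511774.1601
EOQ = sqrt(511774.1601) = 715.3839

715.3839 units


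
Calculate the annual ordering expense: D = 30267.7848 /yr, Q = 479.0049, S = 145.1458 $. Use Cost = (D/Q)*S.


Number of orders = D/Q = 63.1889
Cost = 63.1889 * 145.1458 = 9171.6010

9171.6010 $/yr


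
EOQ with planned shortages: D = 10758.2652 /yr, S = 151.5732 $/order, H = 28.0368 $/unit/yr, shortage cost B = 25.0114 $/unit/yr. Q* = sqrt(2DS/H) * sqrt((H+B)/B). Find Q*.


sqrt(2DS/H) = 341.0618
sqrt((H+B)/B) = 1.4564
Q* = 341.0618 * 1.4564 = 496.7060

496.7060 units


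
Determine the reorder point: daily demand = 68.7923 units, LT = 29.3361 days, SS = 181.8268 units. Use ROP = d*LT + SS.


d*LT = 68.7923 * 29.3361 = 2018.0978
ROP = 2018.0978 + 181.8268 = 2199.9246

2199.9246 units


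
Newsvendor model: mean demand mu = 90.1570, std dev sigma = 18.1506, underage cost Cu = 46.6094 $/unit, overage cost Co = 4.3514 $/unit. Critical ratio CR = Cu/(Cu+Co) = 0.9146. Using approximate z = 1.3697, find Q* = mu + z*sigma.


CR = Cu/(Cu+Co) = 46.6094/(46.6094+4.3514) = 0.9146
z = 1.3697
Q* = 90.1570 + 1.3697 * 18.1506 = 115.0179

115.0179 units


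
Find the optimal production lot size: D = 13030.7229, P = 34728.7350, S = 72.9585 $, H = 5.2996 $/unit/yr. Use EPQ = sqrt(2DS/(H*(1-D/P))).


1 - D/P = 1 - 0.3752 = 0.6248
H*(1-D/P) = 3.3111
2DS = 1901403.9934
EPQ = sqrt(574249.1058) = 757.7923

757.7923 units


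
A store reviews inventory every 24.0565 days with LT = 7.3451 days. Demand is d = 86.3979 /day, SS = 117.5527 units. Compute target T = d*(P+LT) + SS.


P + LT = 31.4016
d*(P+LT) = 86.3979 * 31.4016 = 2713.0323
T = 2713.0323 + 117.5527 = 2830.5850

2830.5850 units


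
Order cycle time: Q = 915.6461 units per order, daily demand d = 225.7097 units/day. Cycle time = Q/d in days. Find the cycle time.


Cycle = 915.6461 / 225.7097 = 4.0567

4.0567 days


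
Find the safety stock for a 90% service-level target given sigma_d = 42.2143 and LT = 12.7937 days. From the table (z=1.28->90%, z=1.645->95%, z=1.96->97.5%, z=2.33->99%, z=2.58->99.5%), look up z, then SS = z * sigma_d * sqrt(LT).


From the table, SL = 90% corresponds to z = 1.28
sqrt(LT) = sqrt(12.7937) = 3.5768
SS = 1.28 * 42.2143 * 3.5768 = 193.2714

193.2714 units


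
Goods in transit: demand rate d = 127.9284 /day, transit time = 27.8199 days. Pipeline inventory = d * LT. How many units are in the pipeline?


Pipeline = 127.9284 * 27.8199 = 3558.9553

3558.9553 units


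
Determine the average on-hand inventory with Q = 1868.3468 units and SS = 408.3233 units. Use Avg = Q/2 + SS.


Q/2 = 934.1734
Avg = 934.1734 + 408.3233 = 1342.4967

1342.4967 units


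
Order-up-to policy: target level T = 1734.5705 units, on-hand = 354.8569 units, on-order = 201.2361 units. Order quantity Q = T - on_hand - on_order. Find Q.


Inventory position = OH + OO = 354.8569 + 201.2361 = 556.0930
Q = 1734.5705 - 556.0930 = 1178.4775

1178.4775 units


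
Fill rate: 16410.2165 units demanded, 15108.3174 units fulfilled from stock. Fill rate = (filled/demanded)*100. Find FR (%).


FR = 15108.3174 / 16410.2165 * 100 = 92.0665

92.0665%


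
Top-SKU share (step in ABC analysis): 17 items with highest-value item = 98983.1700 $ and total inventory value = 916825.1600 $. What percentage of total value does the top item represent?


Top item = 98983.1700
Total = 916825.1600
Percentage = 98983.1700 / 916825.1600 * 100 = 10.7963

10.7963%


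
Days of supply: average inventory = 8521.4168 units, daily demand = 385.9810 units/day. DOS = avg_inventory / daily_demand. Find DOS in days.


DOS = 8521.4168 / 385.9810 = 22.0773

22.0773 days


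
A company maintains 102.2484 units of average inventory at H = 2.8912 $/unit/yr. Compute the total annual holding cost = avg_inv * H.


Cost = 102.2484 * 2.8912 = 295.6206

295.6206 $/yr


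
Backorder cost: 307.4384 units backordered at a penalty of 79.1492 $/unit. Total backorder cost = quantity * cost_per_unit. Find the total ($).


Total = 307.4384 * 79.1492 = 24333.5034

24333.5034 $


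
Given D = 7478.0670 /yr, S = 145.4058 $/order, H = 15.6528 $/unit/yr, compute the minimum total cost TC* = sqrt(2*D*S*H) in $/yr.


2*D*S*H = 34040279.2308
TC* = sqrt(34040279.2308) = 5834.4048

5834.4048 $/yr


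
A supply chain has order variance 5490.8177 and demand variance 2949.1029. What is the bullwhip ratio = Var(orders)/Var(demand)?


BW = 5490.8177 / 2949.1029 = 1.8619

1.8619


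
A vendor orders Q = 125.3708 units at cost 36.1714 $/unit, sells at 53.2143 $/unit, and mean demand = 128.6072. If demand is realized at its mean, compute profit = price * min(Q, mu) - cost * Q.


Sales at mu = min(125.3708, 128.6072) = 125.3708
Revenue = 53.2143 * 125.3708 = 6671.5194
Total cost = 36.1714 * 125.3708 = 4534.8374
Profit = 6671.5194 - 4534.8374 = 2136.6820

2136.6820 $


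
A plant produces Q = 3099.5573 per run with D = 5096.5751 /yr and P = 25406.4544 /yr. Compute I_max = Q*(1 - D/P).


D/P = 0.2006
1 - D/P = 0.7994
I_max = 3099.5573 * 0.7994 = 2477.7812

2477.7812 units


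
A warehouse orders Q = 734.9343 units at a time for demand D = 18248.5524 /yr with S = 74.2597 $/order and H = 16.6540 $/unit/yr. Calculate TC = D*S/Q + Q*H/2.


Ordering cost = D*S/Q = 1843.8819
Holding cost = Q*H/2 = 6119.7979
TC = 1843.8819 + 6119.7979 = 7963.6798

7963.6798 $/yr


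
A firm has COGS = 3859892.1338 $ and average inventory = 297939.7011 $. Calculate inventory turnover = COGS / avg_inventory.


Turnover = 3859892.1338 / 297939.7011 = 12.9553

12.9553


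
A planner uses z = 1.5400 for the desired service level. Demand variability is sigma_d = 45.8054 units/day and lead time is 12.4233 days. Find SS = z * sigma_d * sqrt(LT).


sqrt(LT) = sqrt(12.4233) = 3.5247
SS = 1.5400 * 45.8054 * 3.5247 = 248.6313

248.6313 units


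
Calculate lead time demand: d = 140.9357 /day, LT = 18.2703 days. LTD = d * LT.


LTD = 140.9357 * 18.2703 = 2574.9375

2574.9375 units


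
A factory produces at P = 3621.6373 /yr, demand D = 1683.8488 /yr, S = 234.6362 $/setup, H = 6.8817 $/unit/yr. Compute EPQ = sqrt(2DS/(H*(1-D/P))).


1 - D/P = 1 - 0.4649 = 0.5351
H*(1-D/P) = 3.6821
2DS = 790183.7676
EPQ = sqrt(214600.6080) = 463.2500

463.2500 units


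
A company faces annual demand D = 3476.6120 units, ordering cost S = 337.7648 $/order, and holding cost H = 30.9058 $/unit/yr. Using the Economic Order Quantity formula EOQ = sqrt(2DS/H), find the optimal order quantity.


2*D*S = 2 * 3476.6120 * 337.7648 = 2348554.3137
2*D*S/H = 75990.7303
EOQ = sqrt(75990.7303) = 275.6642

275.6642 units


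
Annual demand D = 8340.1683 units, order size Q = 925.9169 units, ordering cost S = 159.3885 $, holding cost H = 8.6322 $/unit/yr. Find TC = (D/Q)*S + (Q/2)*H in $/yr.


Ordering cost = D*S/Q = 1435.6871
Holding cost = Q*H/2 = 3996.3499
TC = 1435.6871 + 3996.3499 = 5432.0370

5432.0370 $/yr
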